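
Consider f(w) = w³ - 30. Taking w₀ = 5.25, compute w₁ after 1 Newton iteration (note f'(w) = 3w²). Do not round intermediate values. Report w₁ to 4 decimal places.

3.8628

w_0 = 5.250000: f = 114.703125, f' = 82.687500 → w_1 = 5.250000 - (114.703125)/(82.687500) = 3.862812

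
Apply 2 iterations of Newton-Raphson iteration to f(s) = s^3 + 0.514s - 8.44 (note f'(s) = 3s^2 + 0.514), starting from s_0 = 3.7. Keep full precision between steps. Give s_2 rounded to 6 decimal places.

Newton update: s ← s − f(s)/f'(s).
s_0 = 3.700000: f = 44.114800, f' = 41.584000 → s_1 = 3.700000 - (44.114800)/(41.584000) = 2.639140
s_1 = 2.639140: f = 11.298287, f' = 21.409181 → s_2 = 2.639140 - (11.298287)/(21.409181) = 2.111409

2.111409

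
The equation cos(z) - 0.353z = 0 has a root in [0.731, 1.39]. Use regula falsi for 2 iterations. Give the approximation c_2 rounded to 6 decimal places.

False-position update: c = (a·f(b) − b·f(a))/(f(b) − f(a)); replace the endpoint whose sign matches f(c).
f(0.731000) = 0.486464, f(1.390000) = -0.310857
step 1: c = 1.133071, f(c) = 0.023906 > 0 → new bracket [1.133071, 1.390000]
step 2: c = 1.151419, f(c) = 0.000741 > 0 → new bracket [1.151419, 1.390000]

1.151419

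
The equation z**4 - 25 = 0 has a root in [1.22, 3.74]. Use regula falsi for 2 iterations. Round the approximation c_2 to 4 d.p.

f(1.220000) = -22.784665, f(3.740000) = 170.652954
step 1: c = 1.516826, f(c) = -19.706495 < 0 → new bracket [1.516826, 3.740000]
step 2: c = 1.746975, f(c) = -15.685778 < 0 → new bracket [1.746975, 3.740000]

1.7470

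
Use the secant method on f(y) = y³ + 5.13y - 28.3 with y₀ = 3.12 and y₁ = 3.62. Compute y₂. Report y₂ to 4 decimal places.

2.6596

Secant update: y_(k+1) = y_k − f(y_k)·(y_k − y_(k-1))/(f(y_k) − f(y_(k-1))).
f(y_0) = 18.076928, f(y_1) = 37.708528
y_2 = 3.620000 - (37.708528)·(3.620000 - 3.120000)/(37.708528 - (18.076928)) = 2.659596; f(y_2) = 4.156253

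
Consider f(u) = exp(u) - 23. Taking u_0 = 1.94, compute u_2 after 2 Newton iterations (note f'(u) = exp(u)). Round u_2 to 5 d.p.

3.57485

u_0 = 1.940000: f = -16.041249, f' = 6.958751 → u_1 = 1.940000 - (-16.041249)/(6.958751) = 4.245191
u_1 = 4.245191: f = 46.769074, f' = 69.769074 → u_2 = 4.245191 - (46.769074)/(69.769074) = 3.574850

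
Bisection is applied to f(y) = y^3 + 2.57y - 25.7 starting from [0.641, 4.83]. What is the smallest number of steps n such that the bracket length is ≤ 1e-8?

Initial width b − a = 4.83 − 0.641 = 4.189000.
After n steps the width is (b−a)/2^n; need (b−a)/2^n ≤ 1e-8.
So n ≥ log₂(4.189000/1e-8) = log₂(418900000.0000) ≈ 28.6420.
Hence n = 29.

29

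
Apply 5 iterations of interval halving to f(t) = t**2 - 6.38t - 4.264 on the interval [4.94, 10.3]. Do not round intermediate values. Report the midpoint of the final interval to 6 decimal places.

7.033750

f(4.940000) = -11.377600, f(10.300000) = 36.112000 (opposite signs)
step 1: m = 7.620000, f(m) = 5.184800 > 0 → root in [4.940000, 7.620000]
step 2: m = 6.280000, f(m) = -4.892000 < 0 → root in [6.280000, 7.620000]
step 3: m = 6.950000, f(m) = -0.302500 < 0 → root in [6.950000, 7.620000]
step 4: m = 7.285000, f(m) = 2.328925 > 0 → root in [6.950000, 7.285000]
step 5: m = 7.117500, f(m) = 0.985156 > 0 → root in [6.950000, 7.117500]
Midpoint of [6.950000, 7.117500] = 7.033750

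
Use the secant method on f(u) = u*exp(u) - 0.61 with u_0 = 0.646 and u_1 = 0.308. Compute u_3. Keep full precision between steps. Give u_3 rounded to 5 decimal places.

f(u_0) = 0.622500, f(u_1) = -0.190904
u_2 = 0.308000 - (-0.190904)·(0.308000 - 0.646000)/(-0.190904 - (0.622500)) = 0.387328; f(u_2) = -0.039451
u_3 = 0.387328 - (-0.039451)·(0.387328 - 0.308000)/(-0.039451 - (-0.190904)) = 0.407991; f(u_3) = 0.003535

0.40799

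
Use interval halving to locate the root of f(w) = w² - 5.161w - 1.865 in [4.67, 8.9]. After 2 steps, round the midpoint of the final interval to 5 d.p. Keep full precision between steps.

5.19875

f(4.670000) = -4.157970, f(8.900000) = 31.412100 (opposite signs)
step 1: m = 6.785000, f(m) = 9.153840 > 0 → root in [4.670000, 6.785000]
step 2: m = 5.727500, f(m) = 1.379629 > 0 → root in [4.670000, 5.727500]
Midpoint of [4.670000, 5.727500] = 5.198750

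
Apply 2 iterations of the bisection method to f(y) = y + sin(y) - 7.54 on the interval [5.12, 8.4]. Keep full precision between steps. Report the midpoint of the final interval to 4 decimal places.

f(5.120000) = -3.338070, f(8.400000) = 1.714599 (opposite signs)
step 1: m = 6.760000, f(m) = -0.321049 < 0 → root in [6.760000, 8.400000]
step 2: m = 7.580000, f(m) = 1.002701 > 0 → root in [6.760000, 7.580000]
Midpoint of [6.760000, 7.580000] = 7.170000

7.1700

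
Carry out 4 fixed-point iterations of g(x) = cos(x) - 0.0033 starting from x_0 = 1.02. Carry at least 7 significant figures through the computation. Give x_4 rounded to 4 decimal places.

0.7954

x_1 = g(1.020000) = 0.520066
x_2 = g(0.520066) = 0.864486
x_3 = g(0.864486) = 0.645731
x_4 = g(0.645731) = 0.795360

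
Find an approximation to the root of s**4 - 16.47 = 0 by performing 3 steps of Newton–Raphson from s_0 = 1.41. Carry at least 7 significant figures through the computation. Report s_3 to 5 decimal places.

2.02682

Newton update: s ← s − f(s)/f'(s).
f'(s) = 4s**3
s_0 = 1.410000: f = -12.517458, f' = 11.212884 → s_1 = 1.410000 - (-12.517458)/(11.212884) = 2.526346
s_1 = 2.526346: f = 24.265339, f' = 64.496848 → s_2 = 2.526346 - (24.265339)/(64.496848) = 2.150121
s_2 = 2.150121: f = 4.902310, f' = 39.760203 → s_3 = 2.150121 - (4.902310)/(39.760203) = 2.026824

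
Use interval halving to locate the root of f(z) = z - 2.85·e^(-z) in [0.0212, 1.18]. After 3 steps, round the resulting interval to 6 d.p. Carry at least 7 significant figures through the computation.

f(0.021200) = -2.769016, f(1.180000) = 0.304256 (opposite signs)
step 1: m = 0.600600, f(m) = -0.962575 < 0 → root in [0.600600, 1.180000]
step 2: m = 0.890300, f(m) = -0.279718 < 0 → root in [0.890300, 1.180000]
step 3: m = 1.035150, f(m) = 0.022907 > 0 → root in [0.890300, 1.035150]

[0.890300, 1.035150]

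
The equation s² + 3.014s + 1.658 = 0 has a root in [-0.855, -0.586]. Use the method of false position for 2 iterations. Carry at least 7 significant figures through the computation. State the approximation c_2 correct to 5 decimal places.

-0.72496

f(-0.855000) = -0.187945, f(-0.586000) = 0.235192
step 1: c = -0.735518, f(c) = -0.017865 < 0 → new bracket [-0.735518, -0.586000]
step 2: c = -0.724963, f(c) = -0.001467 < 0 → new bracket [-0.724963, -0.586000]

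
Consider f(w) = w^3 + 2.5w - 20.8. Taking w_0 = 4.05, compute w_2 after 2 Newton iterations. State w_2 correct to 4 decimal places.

Newton update: w ← w − f(w)/f'(w).
f'(w) = 3w^2 + 2.5
w_0 = 4.050000: f = 55.755125, f' = 51.707500 → w_1 = 4.050000 - (55.755125)/(51.707500) = 2.971721
w_1 = 2.971721: f = 12.872937, f' = 28.993372 → w_2 = 2.971721 - (12.872937)/(28.993372) = 2.527725

2.5277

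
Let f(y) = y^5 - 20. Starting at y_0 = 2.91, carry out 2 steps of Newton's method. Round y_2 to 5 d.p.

2.03090

f'(y) = 5y^4
y_0 = 2.910000: f = 188.672368, f' = 358.543588 → y_1 = 2.910000 - (188.672368)/(358.543588) = 2.383781
y_1 = 2.383781: f = 56.971859, f' = 161.449083 → y_2 = 2.383781 - (56.971859)/(161.449083) = 2.030903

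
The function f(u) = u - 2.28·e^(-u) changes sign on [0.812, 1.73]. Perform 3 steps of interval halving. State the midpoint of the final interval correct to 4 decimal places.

f(0.812000) = -0.200250, f(1.730000) = 1.325792 (opposite signs)
step 1: m = 1.271000, f(m) = 0.631344 > 0 → root in [0.812000, 1.271000]
step 2: m = 1.041500, f(m) = 0.236831 > 0 → root in [0.812000, 1.041500]
step 3: m = 0.926750, f(m) = 0.024239 > 0 → root in [0.812000, 0.926750]
Midpoint of [0.812000, 0.926750] = 0.869375

0.8694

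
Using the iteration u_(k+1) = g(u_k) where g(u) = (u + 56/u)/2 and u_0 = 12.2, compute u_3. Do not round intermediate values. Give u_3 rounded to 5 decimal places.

u_1 = g(12.200000) = 8.395082
u_2 = g(8.395082) = 7.532827
u_3 = g(7.532827) = 7.483477

7.48348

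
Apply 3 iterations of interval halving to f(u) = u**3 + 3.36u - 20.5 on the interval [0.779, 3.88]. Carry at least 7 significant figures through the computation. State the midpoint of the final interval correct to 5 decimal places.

f(0.779000) = -17.409831, f(3.880000) = 50.947872 (opposite signs)
step 1: m = 2.329500, f(m) = -0.031685 < 0 → root in [2.329500, 3.880000]
step 2: m = 3.104750, f(m) = 19.860112 > 0 → root in [2.329500, 3.104750]
step 3: m = 2.717125, f(m) = 8.689444 > 0 → root in [2.329500, 2.717125]
Midpoint of [2.329500, 2.717125] = 2.523313

2.52331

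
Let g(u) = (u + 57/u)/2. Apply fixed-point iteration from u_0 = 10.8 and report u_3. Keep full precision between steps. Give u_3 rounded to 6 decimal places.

7.549849

u_1 = g(10.800000) = 8.038889
u_2 = g(8.038889) = 7.564711
u_3 = g(7.564711) = 7.549849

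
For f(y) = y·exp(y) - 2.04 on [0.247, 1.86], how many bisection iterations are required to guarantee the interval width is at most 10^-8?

Initial width b − a = 1.86 − 0.247 = 1.613000.
After n steps the width is (b−a)/2^n; need (b−a)/2^n ≤ 10^-8.
So n ≥ log₂(1.613000/10^-8) = log₂(161300000.0000) ≈ 27.2652.
Hence n = 28.

28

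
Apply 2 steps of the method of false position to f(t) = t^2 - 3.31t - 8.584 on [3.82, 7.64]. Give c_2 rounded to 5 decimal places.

4.90722

f(3.820000) = -6.635800, f(7.640000) = 24.497200
step 1: c = 4.634209, f(c) = -2.447341 < 0 → new bracket [4.634209, 7.640000]
step 2: c = 4.907221, f(c) = -0.746083 < 0 → new bracket [4.907221, 7.640000]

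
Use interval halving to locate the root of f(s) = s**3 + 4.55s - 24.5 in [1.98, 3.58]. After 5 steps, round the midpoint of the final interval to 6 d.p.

f(1.980000) = -7.728608, f(3.580000) = 37.671712 (opposite signs)
step 1: m = 2.780000, f(m) = 9.633952 > 0 → root in [1.980000, 2.780000]
step 2: m = 2.380000, f(m) = -0.189728 < 0 → root in [2.380000, 2.780000]
step 3: m = 2.580000, f(m) = 4.412512 > 0 → root in [2.380000, 2.580000]
step 4: m = 2.480000, f(m) = 2.036992 > 0 → root in [2.380000, 2.480000]
step 5: m = 2.430000, f(m) = 0.905407 > 0 → root in [2.380000, 2.430000]
Midpoint of [2.380000, 2.430000] = 2.405000

2.405000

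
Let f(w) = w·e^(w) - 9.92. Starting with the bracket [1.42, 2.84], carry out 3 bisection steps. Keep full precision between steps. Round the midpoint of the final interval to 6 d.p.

f(1.420000) = -4.045289, f(2.840000) = 38.688774 (opposite signs)
step 1: m = 2.130000, f(m) = 8.003666 > 0 → root in [1.420000, 2.130000]
step 2: m = 1.775000, f(m) = 0.552999 > 0 → root in [1.420000, 1.775000]
step 3: m = 1.597500, f(m) = -2.027287 < 0 → root in [1.597500, 1.775000]
Midpoint of [1.597500, 1.775000] = 1.686250

1.686250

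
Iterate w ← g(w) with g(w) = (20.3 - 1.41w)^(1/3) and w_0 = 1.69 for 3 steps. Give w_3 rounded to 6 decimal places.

2.556189

w_1 = g(1.690000) = 2.616712
w_2 = g(2.616712) = 2.551489
w_3 = g(2.551489) = 2.556189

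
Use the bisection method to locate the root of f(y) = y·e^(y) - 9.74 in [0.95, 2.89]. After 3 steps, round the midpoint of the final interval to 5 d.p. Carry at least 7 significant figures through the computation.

1.79875

f(0.950000) = -7.283576, f(2.890000) = 42.260665 (opposite signs)
step 1: m = 1.920000, f(m) = 3.356240 > 0 → root in [0.950000, 1.920000]
step 2: m = 1.435000, f(m) = -3.713509 < 0 → root in [1.435000, 1.920000]
step 3: m = 1.677500, f(m) = -0.761754 < 0 → root in [1.677500, 1.920000]
Midpoint of [1.677500, 1.920000] = 1.798750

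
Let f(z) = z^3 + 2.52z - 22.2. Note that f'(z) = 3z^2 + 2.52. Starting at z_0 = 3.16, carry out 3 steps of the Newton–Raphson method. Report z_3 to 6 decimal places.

z_0 = 3.160000: f = 17.317696, f' = 32.476800 → z_1 = 3.160000 - (17.317696)/(32.476800) = 2.626767
z_1 = 2.626767: f = 2.543899, f' = 23.219717 → z_2 = 2.626767 - (2.543899)/(23.219717) = 2.517209
z_2 = 2.517209: f = 0.093271, f' = 21.529030 → z_3 = 2.517209 - (0.093271)/(21.529030) = 2.512877

2.512877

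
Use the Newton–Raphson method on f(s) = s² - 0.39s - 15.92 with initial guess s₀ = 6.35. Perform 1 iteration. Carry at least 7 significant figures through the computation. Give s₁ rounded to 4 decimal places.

4.5688

f'(s) = 2s - 0.39
s_0 = 6.350000: f = 21.926000, f' = 12.310000 → s_1 = 6.350000 - (21.926000)/(12.310000) = 4.568846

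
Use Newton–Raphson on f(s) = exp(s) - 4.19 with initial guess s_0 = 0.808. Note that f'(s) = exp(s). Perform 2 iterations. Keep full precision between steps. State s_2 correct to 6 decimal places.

s_0 = 0.808000: f = -1.946583, f' = 2.243417 → s_1 = 0.808000 - (-1.946583)/(2.243417) = 1.675687
s_1 = 1.675687: f = 1.152464, f' = 5.342464 → s_2 = 1.675687 - (1.152464)/(5.342464) = 1.459969

1.459969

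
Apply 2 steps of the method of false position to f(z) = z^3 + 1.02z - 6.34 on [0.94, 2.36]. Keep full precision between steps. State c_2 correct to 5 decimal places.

1.58612

f(0.940000) = -4.550616, f(2.360000) = 9.211456
step 1: c = 1.409542, f(c) = -2.101775 < 0 → new bracket [1.409542, 2.360000]
step 2: c = 1.586119, f(c) = -0.731846 < 0 → new bracket [1.586119, 2.360000]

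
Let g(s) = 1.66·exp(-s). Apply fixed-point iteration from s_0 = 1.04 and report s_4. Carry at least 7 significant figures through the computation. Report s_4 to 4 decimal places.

s_1 = g(1.040000) = 0.586735
s_2 = g(0.586735) = 0.923193
s_3 = g(0.923193) = 0.659433
s_4 = g(0.659433) = 0.858460

0.8585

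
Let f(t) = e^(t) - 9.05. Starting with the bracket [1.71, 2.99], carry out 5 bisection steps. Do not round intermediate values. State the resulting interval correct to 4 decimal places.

[2.1900, 2.2300]

f(1.710000) = -3.521039, f(2.990000) = 10.835682 (opposite signs)
step 1: m = 2.350000, f(m) = 1.435570 > 0 → root in [1.710000, 2.350000]
step 2: m = 2.030000, f(m) = -1.435914 < 0 → root in [2.030000, 2.350000]
step 3: m = 2.190000, f(m) = -0.114787 < 0 → root in [2.190000, 2.350000]
step 4: m = 2.270000, f(m) = 0.629401 > 0 → root in [2.190000, 2.270000]
step 5: m = 2.230000, f(m) = 0.249866 > 0 → root in [2.190000, 2.230000]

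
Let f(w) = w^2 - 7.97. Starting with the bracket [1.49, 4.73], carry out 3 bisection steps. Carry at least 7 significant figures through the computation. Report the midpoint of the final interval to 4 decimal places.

2.9075

f(1.490000) = -5.749900, f(4.730000) = 14.402900 (opposite signs)
step 1: m = 3.110000, f(m) = 1.702100 > 0 → root in [1.490000, 3.110000]
step 2: m = 2.300000, f(m) = -2.680000 < 0 → root in [2.300000, 3.110000]
step 3: m = 2.705000, f(m) = -0.652975 < 0 → root in [2.705000, 3.110000]
Midpoint of [2.705000, 3.110000] = 2.907500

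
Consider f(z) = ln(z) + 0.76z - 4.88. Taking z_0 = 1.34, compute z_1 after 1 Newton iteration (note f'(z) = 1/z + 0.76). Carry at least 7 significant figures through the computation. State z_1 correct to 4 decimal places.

3.7094

z_0 = 1.340000: f = -3.568930, f' = 1.506269 → z_1 = 1.340000 - (-3.568930)/(1.506269) = 3.709385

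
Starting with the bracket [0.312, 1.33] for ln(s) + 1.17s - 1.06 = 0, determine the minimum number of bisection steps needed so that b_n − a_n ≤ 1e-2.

7

Initial width b − a = 1.33 − 0.312 = 1.018000.
After n steps the width is (b−a)/2^n; need (b−a)/2^n ≤ 1e-2.
So n ≥ log₂(1.018000/1e-2) = log₂(101.8000) ≈ 6.6696.
Hence n = 7.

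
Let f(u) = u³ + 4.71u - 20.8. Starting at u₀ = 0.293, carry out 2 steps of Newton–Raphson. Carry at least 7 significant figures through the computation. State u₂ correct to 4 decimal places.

2.9306

Newton update: u ← u − f(u)/f'(u).
f'(u) = 3u² + 4.71
u_0 = 0.293000: f = -19.394816, f' = 4.967547 → u_1 = 0.293000 - (-19.394816)/(4.967547) = 4.197305
u_1 = 4.197305: f = 72.914751, f' = 57.562096 → u_2 = 4.197305 - (72.914751)/(57.562096) = 2.930590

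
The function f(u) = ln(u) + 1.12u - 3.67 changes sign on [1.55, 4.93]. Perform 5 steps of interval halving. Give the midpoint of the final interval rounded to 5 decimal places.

2.44781

f(1.550000) = -1.495745, f(4.930000) = 3.446939 (opposite signs)
step 1: m = 3.240000, f(m) = 1.134373 > 0 → root in [1.550000, 3.240000]
step 2: m = 2.395000, f(m) = -0.114217 < 0 → root in [2.395000, 3.240000]
step 3: m = 2.817500, f(m) = 0.521450 > 0 → root in [2.395000, 2.817500]
step 4: m = 2.606250, f(m) = 0.206912 > 0 → root in [2.395000, 2.606250]
step 5: m = 2.500625, f(m) = 0.047241 > 0 → root in [2.395000, 2.500625]
Midpoint of [2.395000, 2.500625] = 2.447813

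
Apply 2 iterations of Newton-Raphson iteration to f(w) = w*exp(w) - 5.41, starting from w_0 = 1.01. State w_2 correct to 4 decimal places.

Newton update: w ← w − f(w)/f'(w).
f'(w) = (w+1)*exp(w)
w_0 = 1.010000: f = -2.636943, f' = 5.518658 → w_1 = 1.010000 - (-2.636943)/(5.518658) = 1.487823
w_1 = 1.487823: f = 1.177259, f' = 11.014707 → w_2 = 1.487823 - (1.177259)/(11.014707) = 1.380943

1.3809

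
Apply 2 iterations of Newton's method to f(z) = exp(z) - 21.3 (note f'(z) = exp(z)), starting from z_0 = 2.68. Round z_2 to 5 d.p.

3.06195

Newton update: z ← z − f(z)/f'(z).
z_0 = 2.680000: f = -6.714907, f' = 14.585093 → z_1 = 2.680000 - (-6.714907)/(14.585093) = 3.140395
z_1 = 3.140395: f = 1.812999, f' = 23.112999 → z_2 = 3.140395 - (1.812999)/(23.112999) = 3.061955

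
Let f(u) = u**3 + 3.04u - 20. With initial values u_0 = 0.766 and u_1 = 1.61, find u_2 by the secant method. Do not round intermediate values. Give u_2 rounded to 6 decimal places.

3.077009

Secant update: u_(k+1) = u_k − f(u_k)·(u_k − u_(k-1))/(f(u_k) − f(u_(k-1))).
f(u_0) = -17.221905, f(u_1) = -10.932319
u_2 = 1.610000 - (-10.932319)·(1.610000 - 0.766000)/(-10.932319 - (-17.221905)) = 3.077009; f(u_2) = 18.487171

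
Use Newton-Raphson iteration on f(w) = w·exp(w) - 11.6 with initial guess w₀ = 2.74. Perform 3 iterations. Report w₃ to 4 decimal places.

f'(w) = (w + 1)·exp(w)
w_0 = 2.740000: f = 30.834339, f' = 57.921324 → w_1 = 2.740000 - (30.834339)/(57.921324) = 2.207651
w_1 = 2.207651: f = 8.477114, f' = 29.171446 → w_2 = 2.207651 - (8.477114)/(29.171446) = 1.917055
w_2 = 1.917055: f = 1.437701, f' = 19.838602 → w_3 = 1.917055 - (1.437701)/(19.838602) = 1.844585

1.8446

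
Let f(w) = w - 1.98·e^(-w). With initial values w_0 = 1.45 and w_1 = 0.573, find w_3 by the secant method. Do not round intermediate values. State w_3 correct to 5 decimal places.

f(w_0) = 0.985551, f(w_1) = -0.543386
w_2 = 0.573000 - (-0.543386)·(0.573000 - 1.450000)/(-0.543386 - (0.985551)) = 0.884687; f(w_2) = 0.067257
w_3 = 0.884687 - (0.067257)·(0.884687 - 0.573000)/(0.067257 - (-0.543386)) = 0.850357; f(w_3) = 0.004378

0.85036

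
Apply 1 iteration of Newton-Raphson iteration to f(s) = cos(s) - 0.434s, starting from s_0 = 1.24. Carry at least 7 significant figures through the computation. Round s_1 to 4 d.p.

f'(s) = -sin(s) - 0.434
s_0 = 1.240000: f = -0.213364, f' = -1.379784 → s_1 = 1.240000 - (-0.213364)/(-1.379784) = 1.085364

1.0854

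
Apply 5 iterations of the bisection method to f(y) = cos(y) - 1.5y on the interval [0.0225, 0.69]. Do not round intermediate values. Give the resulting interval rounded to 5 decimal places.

[0.54398, 0.56484]

f(0.022500) = 0.965997, f(0.690000) = -0.263754 (opposite signs)
step 1: m = 0.356250, f(m) = 0.402836 > 0 → root in [0.356250, 0.690000]
step 2: m = 0.523125, f(m) = 0.081575 > 0 → root in [0.523125, 0.690000]
step 3: m = 0.606562, f(m) = -0.088231 < 0 → root in [0.523125, 0.606562]
step 4: m = 0.564844, f(m) = -0.002593 < 0 → root in [0.523125, 0.564844]
step 5: m = 0.543984, f(m) = 0.039677 > 0 → root in [0.543984, 0.564844]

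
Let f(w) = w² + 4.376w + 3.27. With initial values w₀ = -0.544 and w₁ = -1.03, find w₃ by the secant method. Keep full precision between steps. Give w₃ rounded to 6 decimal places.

f(w_0) = 1.185392, f(w_1) = -0.176380
w_2 = -1.030000 - (-0.176380)·(-1.030000 - -0.544000)/(-0.176380 - (1.185392)) = -0.967052; f(w_2) = -0.026630
w_3 = -0.967052 - (-0.026630)·(-0.967052 - -1.030000)/(-0.026630 - (-0.176380)) = -0.955858; f(w_3) = 0.000830

-0.955858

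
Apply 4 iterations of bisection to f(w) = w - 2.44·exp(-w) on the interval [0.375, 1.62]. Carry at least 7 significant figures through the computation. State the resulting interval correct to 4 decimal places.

[0.9197, 0.9975]

f(0.375000) = -1.301986, f(1.620000) = 1.137127 (opposite signs)
step 1: m = 0.997500, f(m) = 0.097627 > 0 → root in [0.375000, 0.997500]
step 2: m = 0.686250, f(m) = -0.542194 < 0 → root in [0.686250, 0.997500]
step 3: m = 0.841875, f(m) = -0.209525 < 0 → root in [0.841875, 0.997500]
step 4: m = 0.919687, f(m) = -0.053003 < 0 → root in [0.919687, 0.997500]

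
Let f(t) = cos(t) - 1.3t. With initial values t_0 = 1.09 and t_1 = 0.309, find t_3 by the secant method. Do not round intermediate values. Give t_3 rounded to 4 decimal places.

f(t_0) = -0.954515, f(t_1) = 0.550938
t_2 = 0.309000 - (0.550938)·(0.309000 - 1.090000)/(0.550938 - (-0.954515)) = 0.594816; f(t_2) = 0.054991
t_3 = 0.594816 - (0.054991)·(0.594816 - 0.309000)/(0.054991 - (0.550938)) = 0.626507; f(t_3) = -0.004379

0.6265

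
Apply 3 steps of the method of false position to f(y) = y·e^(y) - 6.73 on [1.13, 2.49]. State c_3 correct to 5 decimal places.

f(1.130000) = -3.231908, f(2.490000) = 23.302578
step 1: c = 1.295648, f(c) = -1.996525 < 0 → new bracket [1.295648, 2.490000]
step 2: c = 1.389903, f(c) = -1.150291 < 0 → new bracket [1.389903, 2.490000]
step 3: c = 1.441653, f(c) = -0.635158 < 0 → new bracket [1.441653, 2.490000]

1.44165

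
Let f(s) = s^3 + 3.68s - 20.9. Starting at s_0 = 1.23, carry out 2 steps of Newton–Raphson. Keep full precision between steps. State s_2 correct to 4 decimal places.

2.4400

Newton update: s ← s − f(s)/f'(s).
f'(s) = 3s^2 + 3.68
s_0 = 1.230000: f = -14.512733, f' = 8.218700 → s_1 = 1.230000 - (-14.512733)/(8.218700) = 2.995819
s_1 = 2.995819: f = 17.011871, f' = 30.604787 → s_2 = 2.995819 - (17.011871)/(30.604787) = 2.439962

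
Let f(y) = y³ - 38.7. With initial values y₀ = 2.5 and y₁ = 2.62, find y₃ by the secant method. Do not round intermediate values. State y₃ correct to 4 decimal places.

Secant update: y_(k+1) = y_k − f(y_k)·(y_k − y_(k-1))/(f(y_k) − f(y_(k-1))).
f(y_0) = -23.075000, f(y_1) = -20.715272
y_2 = 2.620000 - (-20.715272)·(2.620000 - 2.500000)/(-20.715272 - (-23.075000)) = 3.673440; f(y_2) = 10.870006
y_3 = 3.673440 - (10.870006)·(3.673440 - 2.620000)/(10.870006 - (-20.715272)) = 3.310901; f(y_3) = -2.405683

3.3109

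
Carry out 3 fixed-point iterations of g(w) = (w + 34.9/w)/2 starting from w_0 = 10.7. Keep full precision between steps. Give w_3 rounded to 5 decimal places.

5.90819

w_1 = g(10.700000) = 6.980841
w_2 = g(6.980841) = 5.990119
w_3 = g(5.990119) = 5.908190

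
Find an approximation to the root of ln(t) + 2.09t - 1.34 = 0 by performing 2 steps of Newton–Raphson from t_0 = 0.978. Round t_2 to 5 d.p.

0.76764

f'(t) = 1/t + 2.09
t_0 = 0.978000: f = 0.681774, f' = 3.112495 → t_1 = 0.978000 - (0.681774)/(3.112495) = 0.758956
t_1 = 0.758956: f = -0.029595, f' = 3.407600 → t_2 = 0.758956 - (-0.029595)/(3.407600) = 0.767641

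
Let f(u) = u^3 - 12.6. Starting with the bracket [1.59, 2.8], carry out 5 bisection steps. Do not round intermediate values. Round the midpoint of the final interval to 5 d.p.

2.32734

f(1.590000) = -8.580321, f(2.800000) = 9.352000 (opposite signs)
step 1: m = 2.195000, f(m) = -2.024435 < 0 → root in [2.195000, 2.800000]
step 2: m = 2.497500, f(m) = 2.978172 > 0 → root in [2.195000, 2.497500]
step 3: m = 2.346250, f(m) = 0.315846 > 0 → root in [2.195000, 2.346250]
step 4: m = 2.270625, f(m) = -0.893253 < 0 → root in [2.270625, 2.346250]
step 5: m = 2.308437, f(m) = -0.298605 < 0 → root in [2.308437, 2.346250]
Midpoint of [2.308437, 2.346250] = 2.327344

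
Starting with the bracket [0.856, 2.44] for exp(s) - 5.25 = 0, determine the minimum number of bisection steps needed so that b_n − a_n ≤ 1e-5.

18

Initial width b − a = 2.44 − 0.856 = 1.584000.
After n steps the width is (b−a)/2^n; need (b−a)/2^n ≤ 1e-5.
So n ≥ log₂(1.584000/1e-5) = log₂(158400.0000) ≈ 17.2732.
Hence n = 18.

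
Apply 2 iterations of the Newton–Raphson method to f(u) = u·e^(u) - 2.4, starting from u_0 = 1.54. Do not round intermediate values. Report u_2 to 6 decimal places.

0.965019

Newton update: u ← u − f(u)/f'(u).
f'(u) = (u + 1)·e^(u)
u_0 = 1.540000: f = 4.783469, f' = 11.848059 → u_1 = 1.540000 - (4.783469)/(11.848059) = 1.136266
u_1 = 1.136266: f = 1.139596, f' = 6.654710 → u_2 = 1.136266 - (1.139596)/(6.654710) = 0.965019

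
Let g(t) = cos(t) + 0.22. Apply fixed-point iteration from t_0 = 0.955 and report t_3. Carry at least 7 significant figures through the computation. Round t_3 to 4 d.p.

t_1 = g(0.955000) = 0.797609
t_2 = g(0.797609) = 0.918420
t_3 = g(0.918420) = 0.827076

0.8271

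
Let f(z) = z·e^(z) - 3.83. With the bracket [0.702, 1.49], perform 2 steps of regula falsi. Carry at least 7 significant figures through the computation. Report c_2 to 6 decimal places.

False-position update: c = (a·f(b) − b·f(a))/(f(b) − f(a)); replace the endpoint whose sign matches f(c).
f(0.702000) = -2.413515, f(1.490000) = 2.781272
step 1: c = 1.068107, f(c) = -0.721950 < 0 → new bracket [1.068107, 1.490000]
step 2: c = 1.155052, f(c) = -0.163649 < 0 → new bracket [1.155052, 1.490000]

1.155052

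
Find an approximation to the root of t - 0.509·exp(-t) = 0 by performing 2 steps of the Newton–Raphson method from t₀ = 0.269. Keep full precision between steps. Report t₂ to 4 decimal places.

Newton update: t ← t − f(t)/f'(t).
f'(t) = 1 + 0.509·exp(-t)
t_0 = 0.269000: f = -0.119949, f' = 1.388949 → t_1 = 0.269000 - (-0.119949)/(1.388949) = 0.355359
t_1 = 0.355359: f = -0.001410, f' = 1.356769 → t_2 = 0.355359 - (-0.001410)/(1.356769) = 0.356398

0.3564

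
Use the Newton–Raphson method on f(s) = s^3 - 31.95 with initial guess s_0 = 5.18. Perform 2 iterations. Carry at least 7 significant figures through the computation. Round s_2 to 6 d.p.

3.285240

Newton update: s ← s − f(s)/f'(s).
f'(s) = 3s^2
s_0 = 5.180000: f = 107.041832, f' = 80.497200 → s_1 = 5.180000 - (107.041832)/(80.497200) = 3.850242
s_1 = 3.850242: f = 25.127367, f' = 44.473080 → s_2 = 3.850242 - (25.127367)/(44.473080) = 3.285240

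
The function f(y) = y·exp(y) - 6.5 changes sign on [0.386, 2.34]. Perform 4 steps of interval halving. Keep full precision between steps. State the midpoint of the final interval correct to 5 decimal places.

f(0.386000) = -5.932161, f(2.340000) = 17.792094 (opposite signs)
step 1: m = 1.363000, f(m) = -1.173533 < 0 → root in [1.363000, 2.340000]
step 2: m = 1.851500, f(m) = 5.292882 > 0 → root in [1.363000, 1.851500]
step 3: m = 1.607250, f(m) = 1.518687 > 0 → root in [1.363000, 1.607250]
step 4: m = 1.485125, f(m) = 0.057595 > 0 → root in [1.363000, 1.485125]
Midpoint of [1.363000, 1.485125] = 1.424063

1.42406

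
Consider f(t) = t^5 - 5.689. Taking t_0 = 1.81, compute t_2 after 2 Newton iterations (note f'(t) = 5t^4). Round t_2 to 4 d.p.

1.4383

Newton update: t ← t − f(t)/f'(t).
t_0 = 1.810000: f = 13.737424, f' = 53.664156 → t_1 = 1.810000 - (13.737424)/(53.664156) = 1.554011
t_1 = 1.554011: f = 3.373973, f' = 29.159935 → t_2 = 1.554011 - (3.373973)/(29.159935) = 1.438305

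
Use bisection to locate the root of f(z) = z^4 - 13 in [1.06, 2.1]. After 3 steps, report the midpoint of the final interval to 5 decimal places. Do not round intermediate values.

1.90500

f(1.060000) = -11.737523, f(2.100000) = 6.448100 (opposite signs)
step 1: m = 1.580000, f(m) = -6.767987 < 0 → root in [1.580000, 2.100000]
step 2: m = 1.840000, f(m) = -1.537713 < 0 → root in [1.840000, 2.100000]
step 3: m = 1.970000, f(m) = 2.061385 > 0 → root in [1.840000, 1.970000]
Midpoint of [1.840000, 1.970000] = 1.905000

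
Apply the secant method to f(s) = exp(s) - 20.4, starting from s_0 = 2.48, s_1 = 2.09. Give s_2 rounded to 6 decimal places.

3.335448

f(s_0) = -8.458736, f(s_1) = -12.315085
s_2 = 2.090000 - (-12.315085)·(2.090000 - 2.480000)/(-12.315085 - (-8.458736)) = 3.335448; f(s_2) = 7.690970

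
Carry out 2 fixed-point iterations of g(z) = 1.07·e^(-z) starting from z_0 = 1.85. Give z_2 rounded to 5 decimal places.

z_1 = g(1.850000) = 0.168244
z_2 = g(0.168244) = 0.904308

0.90431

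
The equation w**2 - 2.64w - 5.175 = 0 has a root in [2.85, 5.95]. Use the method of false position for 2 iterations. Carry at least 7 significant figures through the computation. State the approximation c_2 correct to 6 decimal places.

f(2.850000) = -4.576500, f(5.950000) = 14.519500
step 1: c = 3.592938, f(c) = -1.751151 < 0 → new bracket [3.592938, 5.950000]
step 2: c = 3.846620, f(c) = -0.533590 < 0 → new bracket [3.846620, 5.950000]

3.846620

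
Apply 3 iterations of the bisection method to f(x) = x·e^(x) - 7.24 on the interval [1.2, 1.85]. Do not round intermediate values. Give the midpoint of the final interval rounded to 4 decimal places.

1.5656

f(1.200000) = -3.255860, f(1.850000) = 4.525666 (opposite signs)
step 1: m = 1.525000, f(m) = -0.232406 < 0 → root in [1.525000, 1.850000]
step 2: m = 1.687500, f(m) = 1.882539 > 0 → root in [1.525000, 1.687500]
step 3: m = 1.606250, f(m) = 0.765688 > 0 → root in [1.525000, 1.606250]
Midpoint of [1.525000, 1.606250] = 1.565625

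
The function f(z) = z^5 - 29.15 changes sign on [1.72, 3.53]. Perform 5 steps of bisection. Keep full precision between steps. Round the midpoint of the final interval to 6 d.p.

1.974531

f(1.720000) = -14.096335, f(3.530000) = 518.967322 (opposite signs)
step 1: m = 2.625000, f(m) = 95.486871 > 0 → root in [1.720000, 2.625000]
step 2: m = 2.172500, f(m) = 19.244825 > 0 → root in [1.720000, 2.172500]
step 3: m = 1.946250, f(m) = -1.225003 < 0 → root in [1.946250, 2.172500]
step 4: m = 2.059375, f(m) = 7.890529 > 0 → root in [1.946250, 2.059375]
step 5: m = 2.002813, f(m) = 3.075634 > 0 → root in [1.946250, 2.002813]
Midpoint of [1.946250, 2.002813] = 1.974531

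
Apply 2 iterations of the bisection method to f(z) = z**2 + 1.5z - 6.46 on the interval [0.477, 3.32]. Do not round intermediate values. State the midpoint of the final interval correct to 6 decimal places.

f(0.477000) = -5.516971, f(3.320000) = 9.542400 (opposite signs)
step 1: m = 1.898500, f(m) = -0.007948 < 0 → root in [1.898500, 3.320000]
step 2: m = 2.609250, f(m) = 4.262061 > 0 → root in [1.898500, 2.609250]
Midpoint of [1.898500, 2.609250] = 2.253875

2.253875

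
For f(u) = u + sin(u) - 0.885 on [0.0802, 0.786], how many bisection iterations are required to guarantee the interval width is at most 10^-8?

Initial width b − a = 0.786 − 0.0802 = 0.705800.
After n steps the width is (b−a)/2^n; need (b−a)/2^n ≤ 10^-8.
So n ≥ log₂(0.705800/10^-8) = log₂(70580000.0000) ≈ 26.0728.
Hence n = 27.

27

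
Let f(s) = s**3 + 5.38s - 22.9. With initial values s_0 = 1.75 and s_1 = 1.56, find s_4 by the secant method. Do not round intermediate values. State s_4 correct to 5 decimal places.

2.21952

Secant update: s_(k+1) = s_k − f(s_k)·(s_k − s_(k-1))/(f(s_k) − f(s_(k-1))).
f(s_0) = -8.125625, f(s_1) = -10.710784
s_2 = 1.560000 - (-10.710784)·(1.560000 - 1.750000)/(-10.710784 - (-8.125625)) = 2.347205; f(s_2) = 2.659577
s_3 = 2.347205 - (2.659577)·(2.347205 - 1.560000)/(2.659577 - (-10.710784)) = 2.190617; f(s_3) = -0.602140
s_4 = 2.190617 - (-0.602140)·(2.190617 - 2.347205)/(-0.602140 - (2.659577)) = 2.219524; f(s_4) = -0.024941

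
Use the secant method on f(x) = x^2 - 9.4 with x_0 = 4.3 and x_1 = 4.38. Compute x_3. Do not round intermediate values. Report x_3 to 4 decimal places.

f(x_0) = 9.090000, f(x_1) = 9.784400
x_2 = 4.380000 - (9.784400)·(4.380000 - 4.300000)/(9.784400 - (9.090000)) = 3.252765; f(x_2) = 1.180480
x_3 = 3.252765 - (1.180480)·(3.252765 - 4.380000)/(1.180480 - (9.784400)) = 3.098105; f(x_3) = 0.198257

3.0981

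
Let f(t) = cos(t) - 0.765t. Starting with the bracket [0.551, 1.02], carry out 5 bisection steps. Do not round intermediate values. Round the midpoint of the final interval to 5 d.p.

f(0.551000) = 0.430486, f(1.020000) = -0.256934 (opposite signs)
step 1: m = 0.785500, f(m) = 0.106127 > 0 → root in [0.785500, 1.020000]
step 2: m = 0.902750, f(m) = -0.071150 < 0 → root in [0.785500, 0.902750]
step 3: m = 0.844125, f(m) = 0.018630 > 0 → root in [0.844125, 0.902750]
step 4: m = 0.873438, f(m) = -0.025984 < 0 → root in [0.844125, 0.873438]
step 5: m = 0.858781, f(m) = -0.003607 < 0 → root in [0.844125, 0.858781]
Midpoint of [0.844125, 0.858781] = 0.851453

0.85145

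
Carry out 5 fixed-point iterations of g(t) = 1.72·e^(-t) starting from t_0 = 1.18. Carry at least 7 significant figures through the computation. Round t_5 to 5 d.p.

0.68439

t_1 = g(1.180000) = 0.528519
t_2 = g(0.528519) = 1.013901
t_3 = g(1.013901) = 0.624018
t_4 = g(0.624018) = 0.921554
t_5 = g(0.921554) = 0.684388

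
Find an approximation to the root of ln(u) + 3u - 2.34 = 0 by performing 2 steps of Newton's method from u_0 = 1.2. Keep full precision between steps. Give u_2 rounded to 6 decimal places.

f'(u) = 1/u + 3
u_0 = 1.200000: f = 1.442322, f' = 3.833333 → u_1 = 1.200000 - (1.442322)/(3.833333) = 0.823742
u_1 = 0.823742: f = -0.062671, f' = 4.213972 → u_2 = 0.823742 - (-0.062671)/(4.213972) = 0.838614

0.838614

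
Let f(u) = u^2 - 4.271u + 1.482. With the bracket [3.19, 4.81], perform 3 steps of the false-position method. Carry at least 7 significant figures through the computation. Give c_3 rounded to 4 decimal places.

f(3.190000) = -1.966390, f(4.810000) = 4.074590
step 1: c = 3.717324, f(c) = -0.576194 < 0 → new bracket [3.717324, 4.810000]
step 2: c = 3.852697, f(c) = -0.129594 < 0 → new bracket [3.852697, 4.810000]
step 3: c = 3.882206, f(c) = -0.027378 < 0 → new bracket [3.882206, 4.810000]

3.8822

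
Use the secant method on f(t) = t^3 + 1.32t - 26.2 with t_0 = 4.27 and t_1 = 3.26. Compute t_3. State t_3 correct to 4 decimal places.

2.8414

f(t_0) = 57.290883, f(t_1) = 12.749176
t_2 = 3.260000 - (12.749176)·(3.260000 - 4.270000)/(12.749176 - (57.290883)) = 2.970908; f(t_2) = 3.943697
t_3 = 2.970908 - (3.943697)·(2.970908 - 3.260000)/(3.943697 - (12.749176)) = 2.841432; f(t_3) = 0.491668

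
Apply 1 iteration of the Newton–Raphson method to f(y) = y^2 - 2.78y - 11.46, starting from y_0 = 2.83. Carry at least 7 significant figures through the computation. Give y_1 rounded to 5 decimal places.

f'(y) = 2y - 2.78
y_0 = 2.830000: f = -11.318500, f' = 2.880000 → y_1 = 2.830000 - (-11.318500)/(2.880000) = 6.760035

6.76003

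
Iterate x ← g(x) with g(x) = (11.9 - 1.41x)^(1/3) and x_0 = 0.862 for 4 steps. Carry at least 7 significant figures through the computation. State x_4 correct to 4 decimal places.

x_1 = g(0.862000) = 2.202516
x_2 = g(2.202516) = 2.064126
x_3 = g(2.064126) = 2.079281
x_4 = g(2.079281) = 2.077632

2.0776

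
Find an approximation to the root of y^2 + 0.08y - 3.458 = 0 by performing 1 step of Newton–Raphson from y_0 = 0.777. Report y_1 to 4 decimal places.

2.4858

Newton update: y ← y − f(y)/f'(y).
f'(y) = 2y + 0.08
y_0 = 0.777000: f = -2.792111, f' = 1.634000 → y_1 = 0.777000 - (-2.792111)/(1.634000) = 2.485758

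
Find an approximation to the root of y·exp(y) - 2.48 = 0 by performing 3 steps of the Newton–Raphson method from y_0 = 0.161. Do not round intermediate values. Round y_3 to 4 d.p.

1.0412

Newton update: y ← y − f(y)/f'(y).
f'(y) = (y + 1)·exp(y)
y_0 = 0.161000: f = -2.290876, f' = 1.363809 → y_1 = 0.161000 - (-2.290876)/(1.363809) = 1.840763
y_1 = 1.840763: f = 9.119274, f' = 17.900615 → y_2 = 1.840763 - (9.119274)/(17.900615) = 1.331323
y_2 = 1.331323: f = 2.560458, f' = 8.826509 → y_3 = 1.331323 - (2.560458)/(8.826509) = 1.041236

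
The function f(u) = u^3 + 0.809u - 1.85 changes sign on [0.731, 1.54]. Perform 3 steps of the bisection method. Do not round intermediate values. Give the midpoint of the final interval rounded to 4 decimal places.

f(0.731000) = -0.868003, f(1.540000) = 3.048124 (opposite signs)
step 1: m = 1.135500, f(m) = 0.532688 > 0 → root in [0.731000, 1.135500]
step 2: m = 0.933250, f(m) = -0.282181 < 0 → root in [0.933250, 1.135500]
step 3: m = 1.034375, f(m) = 0.093520 > 0 → root in [0.933250, 1.034375]
Midpoint of [0.933250, 1.034375] = 0.983812

0.9838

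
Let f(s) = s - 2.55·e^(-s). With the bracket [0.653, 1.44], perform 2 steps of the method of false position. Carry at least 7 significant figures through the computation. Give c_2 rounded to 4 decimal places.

f(0.653000) = -0.674229, f(1.440000) = 0.835834
step 1: c = 1.004388, f(c) = 0.070403 > 0 → new bracket [0.653000, 1.004388]
step 2: c = 0.971165, f(c) = 0.005629 > 0 → new bracket [0.653000, 0.971165]

0.9712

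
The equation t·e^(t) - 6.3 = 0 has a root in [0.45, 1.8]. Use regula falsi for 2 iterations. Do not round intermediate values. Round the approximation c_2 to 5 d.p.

f(0.450000) = -5.594260, f(1.800000) = 4.589365
step 1: c = 1.191607, f(c) = -2.376790 < 0 → new bracket [1.191607, 1.800000]
step 2: c = 1.399185, f(c) = -0.630643 < 0 → new bracket [1.399185, 1.800000]

1.39919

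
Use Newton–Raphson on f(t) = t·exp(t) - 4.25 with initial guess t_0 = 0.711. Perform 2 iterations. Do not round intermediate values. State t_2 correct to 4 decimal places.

Newton update: t ← t − f(t)/f'(t).
f'(t) = (t + 1)·exp(t)
t_0 = 0.711000: f = -2.802385, f' = 3.483641 → t_1 = 0.711000 - (-2.802385)/(3.483641) = 1.515441
t_1 = 1.515441: f = 2.647426, f' = 11.448856 → t_2 = 1.515441 - (2.647426)/(11.448856) = 1.284202

1.2842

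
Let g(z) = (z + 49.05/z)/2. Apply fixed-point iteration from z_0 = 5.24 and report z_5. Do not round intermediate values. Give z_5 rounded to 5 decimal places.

z_1 = g(5.240000) = 7.300344
z_2 = g(7.300344) = 7.009603
z_3 = g(7.009603) = 7.003573
z_4 = g(7.003573) = 7.003571
z_5 = g(7.003571) = 7.003571

7.00357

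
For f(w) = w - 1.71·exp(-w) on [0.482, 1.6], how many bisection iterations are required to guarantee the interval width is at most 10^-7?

Initial width b − a = 1.6 − 0.482 = 1.118000.
After n steps the width is (b−a)/2^n; need (b−a)/2^n ≤ 10^-7.
So n ≥ log₂(1.118000/10^-7) = log₂(11180000.0000) ≈ 23.4144.
Hence n = 24.

24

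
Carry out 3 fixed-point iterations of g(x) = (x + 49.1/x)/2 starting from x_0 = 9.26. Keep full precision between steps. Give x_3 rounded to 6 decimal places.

7.007141

x_1 = g(9.260000) = 7.281188
x_2 = g(7.281188) = 7.012297
x_3 = g(7.012297) = 7.007141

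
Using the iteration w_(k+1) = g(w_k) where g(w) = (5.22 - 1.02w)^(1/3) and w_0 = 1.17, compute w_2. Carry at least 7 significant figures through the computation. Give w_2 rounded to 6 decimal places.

1.532231

w_1 = g(1.170000) = 1.590912
w_2 = g(1.590912) = 1.532231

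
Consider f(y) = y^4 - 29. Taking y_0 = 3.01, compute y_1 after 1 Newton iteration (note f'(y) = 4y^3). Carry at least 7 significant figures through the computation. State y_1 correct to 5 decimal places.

y_0 = 3.010000: f = 53.085412, f' = 109.083604 → y_1 = 3.010000 - (53.085412)/(109.083604) = 2.523351

2.52335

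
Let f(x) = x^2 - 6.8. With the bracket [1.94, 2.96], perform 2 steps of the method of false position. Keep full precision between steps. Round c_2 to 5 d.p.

2.60462

f(1.940000) = -3.036400, f(2.960000) = 1.961600
step 1: c = 2.559673, f(c) = -0.248072 < 0 → new bracket [2.559673, 2.960000]
step 2: c = 2.604617, f(c) = -0.015972 < 0 → new bracket [2.604617, 2.960000]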